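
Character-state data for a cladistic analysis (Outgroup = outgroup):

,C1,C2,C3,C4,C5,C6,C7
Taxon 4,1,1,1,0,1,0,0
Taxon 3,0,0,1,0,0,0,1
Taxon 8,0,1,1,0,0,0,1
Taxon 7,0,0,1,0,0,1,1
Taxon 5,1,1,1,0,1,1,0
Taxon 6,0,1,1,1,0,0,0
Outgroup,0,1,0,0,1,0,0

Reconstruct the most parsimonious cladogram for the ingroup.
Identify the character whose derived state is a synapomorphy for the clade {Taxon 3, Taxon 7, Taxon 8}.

C7

Character polarity is set by the outgroup: the derived state is whichever differs from the outgroup's state, so for C2, C5 the derived state is '0', and for the remaining characters it is '1'.
C1: derived state '1' in Taxon 4 and Taxon 5 only — synapomorphy for {Taxon 4, Taxon 5}.
Only Taxon 3 and Taxon 7 show the derived state '0' for C2, supporting them as a clade.
All ingroup taxa share the derived state '1' for C3; it defines the ingroup but does not resolve relationships within it.
C4 (derived state '1') is unique to Taxon 6 (autapomorphy; uninformative for grouping).
C5 (derived state '0') is shared by Taxon 3, Taxon 6, Taxon 7, and Taxon 8 — a synapomorphy uniting that clade.
C6 groups Taxon 5 and Taxon 7, which is incompatible with the clades supported by the remaining characters; treating it as convergent (homoplasy) costs fewer steps than any alternative tree.
Only Taxon 3, Taxon 7, and Taxon 8 show the derived state '1' for C7, supporting them as a clade.
Most parsimonious ingroup topology: ((Taxon 4,Taxon 5),(((Taxon 7,Taxon 3),Taxon 8),Taxon 6)).
The clade {Taxon 3, Taxon 7, Taxon 8} is supported by C7: its derived state '1' occurs in exactly those taxa and in no other taxon (including the outgroup).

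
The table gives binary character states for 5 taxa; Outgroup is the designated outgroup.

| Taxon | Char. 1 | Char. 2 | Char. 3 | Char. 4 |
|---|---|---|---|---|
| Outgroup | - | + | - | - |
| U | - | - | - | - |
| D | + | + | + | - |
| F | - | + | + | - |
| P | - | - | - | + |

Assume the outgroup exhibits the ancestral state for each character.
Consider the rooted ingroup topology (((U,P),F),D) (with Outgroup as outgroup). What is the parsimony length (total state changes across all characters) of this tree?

5

Map each character onto (((U,P),F),D) (rooted by Outgroup) and count the minimum state changes it requires (Fitch parsimony):
Char. 1: 1; Char. 2: 1; Char. 3: 2; Char. 4: 1.
Total tree length = 5.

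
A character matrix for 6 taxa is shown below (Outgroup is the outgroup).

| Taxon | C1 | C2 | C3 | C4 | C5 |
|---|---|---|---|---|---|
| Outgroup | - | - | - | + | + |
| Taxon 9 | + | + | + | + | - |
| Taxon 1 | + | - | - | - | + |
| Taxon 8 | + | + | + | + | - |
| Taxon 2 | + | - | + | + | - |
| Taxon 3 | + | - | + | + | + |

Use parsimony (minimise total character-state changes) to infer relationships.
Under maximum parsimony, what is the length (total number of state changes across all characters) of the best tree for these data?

5

Character polarity is set by the outgroup: the derived state is whichever differs from the outgroup's state, so for C4, C5 the derived state is '-', and for the remaining characters it is '+'.
All ingroup taxa share the derived state '+' for C1; it defines the ingroup but does not resolve relationships within it.
Only Taxon 8 and Taxon 9 show the derived state '+' for C2, supporting them as a clade.
C3: derived state '+' in Taxon 2, Taxon 3, Taxon 8, and Taxon 9 only — synapomorphy for {Taxon 2, Taxon 3, Taxon 8, Taxon 9}.
C4: derived state '-' in Taxon 1 only — an autapomorphy, so it tells us nothing about relationships among taxa.
C5 (derived state '-') is shared by Taxon 2, Taxon 8, and Taxon 9 — a synapomorphy uniting that clade.
Most parsimonious ingroup topology: ((((Taxon 9,Taxon 8),Taxon 2),Taxon 3),Taxon 1).
Changes per character on this tree: C1: 1; C2: 1; C3: 1; C4: 1; C5: 1.
Total = 5.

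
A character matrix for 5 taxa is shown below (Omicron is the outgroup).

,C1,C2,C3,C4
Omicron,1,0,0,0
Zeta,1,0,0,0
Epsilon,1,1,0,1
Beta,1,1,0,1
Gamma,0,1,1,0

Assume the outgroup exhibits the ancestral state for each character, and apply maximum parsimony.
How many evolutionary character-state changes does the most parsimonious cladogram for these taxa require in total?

4

Character polarity is set by the outgroup: the derived state is whichever differs from the outgroup's state, so for C1 the derived state is '0', and for the remaining characters it is '1'.
C1 (derived state '0') is unique to Gamma (autapomorphy; uninformative for grouping).
Only Beta, Epsilon, and Gamma show the derived state '1' for C2, supporting them as a clade.
C3 (derived state '1') is unique to Gamma (autapomorphy; uninformative for grouping).
C4 (derived state '1') is shared by Beta and Epsilon — a synapomorphy uniting that clade.
Most parsimonious ingroup topology: (Zeta,((Epsilon,Beta),Gamma)).
Changes per character on this tree: C1: 1; C2: 1; C3: 1; C4: 1.
Total = 4.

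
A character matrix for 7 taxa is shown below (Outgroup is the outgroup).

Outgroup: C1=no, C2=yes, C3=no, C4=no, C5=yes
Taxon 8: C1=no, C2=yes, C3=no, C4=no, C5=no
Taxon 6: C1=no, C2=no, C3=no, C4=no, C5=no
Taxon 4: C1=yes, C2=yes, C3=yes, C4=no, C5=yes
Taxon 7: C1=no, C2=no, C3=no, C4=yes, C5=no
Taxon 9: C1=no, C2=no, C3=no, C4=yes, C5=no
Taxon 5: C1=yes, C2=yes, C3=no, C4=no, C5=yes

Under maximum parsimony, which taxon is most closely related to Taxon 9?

Character polarity is set by the outgroup: the derived state is whichever differs from the outgroup's state, so for C2, C5 the derived state is 'no', and for the remaining characters it is 'yes'.
Only Taxon 4 and Taxon 5 show the derived state 'yes' for C1, supporting them as a clade.
C2 (derived state 'no') is shared by Taxon 6, Taxon 7, and Taxon 9 — a synapomorphy uniting that clade.
C3: derived state 'yes' in Taxon 4 only — an autapomorphy, so it tells us nothing about relationships among taxa.
C4 (derived state 'yes') is shared by Taxon 7 and Taxon 9 — a synapomorphy uniting that clade.
C5 (derived state 'no') is shared by Taxon 6, Taxon 7, Taxon 8, and Taxon 9 — a synapomorphy uniting that clade.
Most parsimonious ingroup topology: ((Taxon 8,(Taxon 6,(Taxon 7,Taxon 9))),(Taxon 4,Taxon 5)).
Taxon 9 and Taxon 7 form a cherry on this tree, so they are sister taxa.

Taxon 7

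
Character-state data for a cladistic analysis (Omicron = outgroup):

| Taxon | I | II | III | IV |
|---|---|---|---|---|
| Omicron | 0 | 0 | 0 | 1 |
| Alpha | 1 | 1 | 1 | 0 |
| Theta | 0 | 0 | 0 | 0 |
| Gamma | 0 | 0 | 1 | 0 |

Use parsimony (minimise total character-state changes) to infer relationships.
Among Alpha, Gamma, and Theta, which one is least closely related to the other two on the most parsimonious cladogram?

Theta

Character polarity is set by the outgroup: the derived state is whichever differs from the outgroup's state, so for IV the derived state is '0', and for the remaining characters it is '1'.
I: derived state '1' in Alpha only — an autapomorphy, so it tells us nothing about relationships among taxa.
II (derived state '1') is unique to Alpha (autapomorphy; uninformative for grouping).
III (derived state '1') is shared by Alpha and Gamma — a synapomorphy uniting that clade.
IV (derived state '0') is shared by all ingroup taxa — unites the whole ingroup.
Most parsimonious ingroup topology: ((Alpha,Gamma),Theta).
Alpha and Gamma share a more recent common ancestor with each other than either does with Theta, so Theta is the least closely related of the three.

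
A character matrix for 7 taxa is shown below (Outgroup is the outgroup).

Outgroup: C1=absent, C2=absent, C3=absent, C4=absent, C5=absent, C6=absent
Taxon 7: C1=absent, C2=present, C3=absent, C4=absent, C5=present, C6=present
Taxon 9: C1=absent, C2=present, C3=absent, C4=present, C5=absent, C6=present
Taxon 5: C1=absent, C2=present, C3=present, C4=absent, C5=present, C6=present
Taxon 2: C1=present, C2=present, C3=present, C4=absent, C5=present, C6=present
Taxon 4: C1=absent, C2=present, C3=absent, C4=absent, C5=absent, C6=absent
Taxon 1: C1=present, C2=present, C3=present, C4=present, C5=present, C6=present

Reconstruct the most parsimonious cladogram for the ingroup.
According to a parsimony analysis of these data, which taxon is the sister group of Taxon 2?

Taxon 1

The outgroup has state 'absent' for every character, so 'present' is the derived state throughout.
Only Taxon 1 and Taxon 2 show the derived state 'present' for C1, supporting them as a clade.
C2 (derived state 'present') is shared by all ingroup taxa — unites the whole ingroup.
C3: derived state 'present' in Taxon 1, Taxon 2, and Taxon 5 only — synapomorphy for {Taxon 1, Taxon 2, Taxon 5}.
C4 groups Taxon 1 and Taxon 9, which is incompatible with the clades supported by the remaining characters; treating it as convergent (homoplasy) costs fewer steps than any alternative tree.
Only Taxon 1, Taxon 2, Taxon 5, and Taxon 7 show the derived state 'present' for C5, supporting them as a clade.
C6: derived state 'present' in Taxon 1, Taxon 2, Taxon 5, Taxon 7, and Taxon 9 only — synapomorphy for {Taxon 1, Taxon 2, Taxon 5, Taxon 7, Taxon 9}.
Most parsimonious ingroup topology: (((Taxon 7,(Taxon 5,(Taxon 2,Taxon 1))),Taxon 9),Taxon 4).
Taxon 2 and Taxon 1 form a cherry on this tree, so they are sister taxa.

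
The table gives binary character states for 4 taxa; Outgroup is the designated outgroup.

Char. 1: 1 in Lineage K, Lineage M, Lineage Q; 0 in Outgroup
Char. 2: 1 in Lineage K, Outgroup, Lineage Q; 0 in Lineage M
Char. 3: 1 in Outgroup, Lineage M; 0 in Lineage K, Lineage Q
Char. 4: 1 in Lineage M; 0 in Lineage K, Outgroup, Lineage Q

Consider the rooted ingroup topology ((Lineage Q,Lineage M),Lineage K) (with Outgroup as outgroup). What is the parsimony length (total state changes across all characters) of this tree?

5

Map each character onto ((Lineage Q,Lineage M),Lineage K) (rooted by Outgroup) and count the minimum state changes it requires (Fitch parsimony):
Char. 1: 1; Char. 2: 1; Char. 3: 2; Char. 4: 1.
Total tree length = 5.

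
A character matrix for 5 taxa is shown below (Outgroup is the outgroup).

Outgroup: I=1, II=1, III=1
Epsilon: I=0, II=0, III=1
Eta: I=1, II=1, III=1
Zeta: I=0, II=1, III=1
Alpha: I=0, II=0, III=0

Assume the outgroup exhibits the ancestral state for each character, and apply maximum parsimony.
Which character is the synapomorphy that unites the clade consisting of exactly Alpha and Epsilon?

II

The outgroup has state '1' for every character, so '0' is the derived state throughout.
Only Alpha, Epsilon, and Zeta show the derived state '0' for I, supporting them as a clade.
Only Alpha and Epsilon show the derived state '0' for II, supporting them as a clade.
III (derived state '0') is unique to Alpha (autapomorphy; uninformative for grouping).
Most parsimonious ingroup topology: (((Epsilon,Alpha),Zeta),Eta).
The clade {Alpha, Epsilon} is supported by II: its derived state '0' occurs in exactly those taxa and in no other taxon (including the outgroup).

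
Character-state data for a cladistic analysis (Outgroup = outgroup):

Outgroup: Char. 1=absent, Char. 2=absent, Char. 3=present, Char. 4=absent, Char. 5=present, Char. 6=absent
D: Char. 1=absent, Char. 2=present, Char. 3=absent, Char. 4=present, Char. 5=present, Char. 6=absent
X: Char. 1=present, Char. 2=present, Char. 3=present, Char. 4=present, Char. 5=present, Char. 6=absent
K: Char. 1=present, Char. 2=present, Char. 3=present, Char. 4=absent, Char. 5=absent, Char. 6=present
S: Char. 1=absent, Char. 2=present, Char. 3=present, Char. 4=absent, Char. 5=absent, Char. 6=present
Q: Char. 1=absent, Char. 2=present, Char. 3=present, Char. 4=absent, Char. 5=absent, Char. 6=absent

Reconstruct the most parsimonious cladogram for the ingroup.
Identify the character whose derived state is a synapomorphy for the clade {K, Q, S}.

Char. 5

Character polarity is set by the outgroup: the derived state is whichever differs from the outgroup's state, so for Char. 3, Char. 5 the derived state is 'absent', and for the remaining characters it is 'present'.
Char. 1 groups K and X, which is incompatible with the clades supported by the remaining characters; treating it as convergent (homoplasy) costs fewer steps than any alternative tree.
Char. 2 (derived state 'present') is shared by all ingroup taxa — unites the whole ingroup.
Char. 3 (derived state 'absent') is unique to D (autapomorphy; uninformative for grouping).
Char. 4 (derived state 'present') is shared by D and X — a synapomorphy uniting that clade.
Char. 5 (derived state 'absent') is shared by K, Q, and S — a synapomorphy uniting that clade.
Char. 6: derived state 'present' in K and S only — synapomorphy for {K, S}.
Most parsimonious ingroup topology: ((D,X),((K,S),Q)).
The clade {K, Q, S} is supported by Char. 5: its derived state 'absent' occurs in exactly those taxa and in no other taxon (including the outgroup).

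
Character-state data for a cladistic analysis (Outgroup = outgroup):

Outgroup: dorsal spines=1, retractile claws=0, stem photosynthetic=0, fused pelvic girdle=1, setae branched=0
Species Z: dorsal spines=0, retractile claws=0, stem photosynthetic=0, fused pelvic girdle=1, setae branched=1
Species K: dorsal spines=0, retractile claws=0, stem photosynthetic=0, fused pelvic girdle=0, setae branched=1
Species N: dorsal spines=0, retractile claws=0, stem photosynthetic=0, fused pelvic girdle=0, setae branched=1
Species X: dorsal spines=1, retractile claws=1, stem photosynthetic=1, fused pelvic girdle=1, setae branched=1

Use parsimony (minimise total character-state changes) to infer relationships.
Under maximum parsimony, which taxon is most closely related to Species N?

Character polarity is set by the outgroup: the derived state is whichever differs from the outgroup's state, so for dorsal spines, fused pelvic girdle the derived state is '0', and for the remaining characters it is '1'.
dorsal spines: derived state '0' in Species K, Species N, and Species Z only — synapomorphy for {Species K, Species N, Species Z}.
retractile claws (derived state '1') is unique to Species X (autapomorphy; uninformative for grouping).
stem photosynthetic (derived state '1') is unique to Species X (autapomorphy; uninformative for grouping).
Only Species K and Species N show the derived state '0' for fused pelvic girdle, supporting them as a clade.
setae branched (derived state '1') is shared by all ingroup taxa — unites the whole ingroup.
Most parsimonious ingroup topology: ((Species Z,(Species K,Species N)),Species X).
Species N and Species K form a cherry on this tree, so they are sister taxa.

Species K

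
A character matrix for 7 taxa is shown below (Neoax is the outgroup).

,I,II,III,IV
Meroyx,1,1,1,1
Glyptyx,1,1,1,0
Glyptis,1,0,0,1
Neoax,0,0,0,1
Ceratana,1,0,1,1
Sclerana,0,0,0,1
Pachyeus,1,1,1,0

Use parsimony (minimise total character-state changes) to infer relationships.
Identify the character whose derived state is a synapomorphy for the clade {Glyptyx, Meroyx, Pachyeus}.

II

Character polarity is set by the outgroup: the derived state is whichever differs from the outgroup's state, so for IV the derived state is '0', and for the remaining characters it is '1'.
I (derived state '1') is shared by Ceratana, Glyptis, Glyptyx, Meroyx, and Pachyeus — a synapomorphy uniting that clade.
Only Glyptyx, Meroyx, and Pachyeus show the derived state '1' for II, supporting them as a clade.
Only Ceratana, Glyptyx, Meroyx, and Pachyeus show the derived state '1' for III, supporting them as a clade.
IV (derived state '0') is shared by Glyptyx and Pachyeus — a synapomorphy uniting that clade.
Most parsimonious ingroup topology: (Sclerana,(((Meroyx,(Glyptyx,Pachyeus)),Ceratana),Glyptis)).
The clade {Glyptyx, Meroyx, Pachyeus} is supported by II: its derived state '1' occurs in exactly those taxa and in no other taxon (including the outgroup).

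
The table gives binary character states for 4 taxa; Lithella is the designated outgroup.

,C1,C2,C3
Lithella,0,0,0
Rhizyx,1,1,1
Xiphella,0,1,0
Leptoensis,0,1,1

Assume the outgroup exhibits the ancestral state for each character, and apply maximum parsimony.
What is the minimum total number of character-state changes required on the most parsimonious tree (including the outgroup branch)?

3

The outgroup has state '0' for every character, so '1' is the derived state throughout.
C1 (derived state '1') is unique to Rhizyx (autapomorphy; uninformative for grouping).
C2 (derived state '1') is shared by all ingroup taxa — unites the whole ingroup.
C3 (derived state '1') is shared by Leptoensis and Rhizyx — a synapomorphy uniting that clade.
Most parsimonious ingroup topology: ((Rhizyx,Leptoensis),Xiphella).
Changes per character on this tree: C1: 1; C2: 1; C3: 1.
Total = 3.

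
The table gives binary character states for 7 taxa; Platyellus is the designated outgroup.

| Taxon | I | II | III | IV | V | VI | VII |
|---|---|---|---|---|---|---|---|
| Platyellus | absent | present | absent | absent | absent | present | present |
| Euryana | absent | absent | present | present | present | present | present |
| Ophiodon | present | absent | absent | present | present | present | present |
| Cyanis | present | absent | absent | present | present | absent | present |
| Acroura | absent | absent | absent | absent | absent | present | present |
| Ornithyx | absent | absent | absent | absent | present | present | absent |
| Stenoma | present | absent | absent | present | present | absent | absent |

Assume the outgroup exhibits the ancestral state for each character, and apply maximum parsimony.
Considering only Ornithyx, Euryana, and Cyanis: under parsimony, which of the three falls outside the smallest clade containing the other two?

Character polarity is set by the outgroup: the derived state is whichever differs from the outgroup's state, so for II, VI, VII the derived state is 'absent', and for the remaining characters it is 'present'.
Only Cyanis, Ophiodon, and Stenoma show the derived state 'present' for I, supporting them as a clade.
II (derived state 'absent') is shared by all ingroup taxa — unites the whole ingroup.
III: derived state 'present' in Euryana only — an autapomorphy, so it tells us nothing about relationships among taxa.
IV: derived state 'present' in Cyanis, Euryana, Ophiodon, and Stenoma only — synapomorphy for {Cyanis, Euryana, Ophiodon, Stenoma}.
Only Cyanis, Euryana, Ophiodon, Ornithyx, and Stenoma show the derived state 'present' for V, supporting them as a clade.
VI: derived state 'absent' in Cyanis and Stenoma only — synapomorphy for {Cyanis, Stenoma}.
VII (state 'absent') occurs in Ornithyx and Stenoma but conflicts with the nesting implied by the other characters — most parsimoniously interpreted as homoplasy.
Most parsimonious ingroup topology: (((Euryana,(Ophiodon,(Cyanis,Stenoma))),Ornithyx),Acroura).
Euryana and Cyanis share a more recent common ancestor with each other than either does with Ornithyx, so Ornithyx is the least closely related of the three.

Ornithyx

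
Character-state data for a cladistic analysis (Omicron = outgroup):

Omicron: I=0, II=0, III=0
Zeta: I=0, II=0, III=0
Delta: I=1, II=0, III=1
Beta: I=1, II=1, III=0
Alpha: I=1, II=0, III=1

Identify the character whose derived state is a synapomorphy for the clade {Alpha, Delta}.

III

The outgroup has state '0' for every character, so '1' is the derived state throughout.
Only Alpha, Beta, and Delta show the derived state '1' for I, supporting them as a clade.
II (derived state '1') is unique to Beta (autapomorphy; uninformative for grouping).
III (derived state '1') is shared by Alpha and Delta — a synapomorphy uniting that clade.
Most parsimonious ingroup topology: (Zeta,((Delta,Alpha),Beta)).
The clade {Alpha, Delta} is supported by III: its derived state '1' occurs in exactly those taxa and in no other taxon (including the outgroup).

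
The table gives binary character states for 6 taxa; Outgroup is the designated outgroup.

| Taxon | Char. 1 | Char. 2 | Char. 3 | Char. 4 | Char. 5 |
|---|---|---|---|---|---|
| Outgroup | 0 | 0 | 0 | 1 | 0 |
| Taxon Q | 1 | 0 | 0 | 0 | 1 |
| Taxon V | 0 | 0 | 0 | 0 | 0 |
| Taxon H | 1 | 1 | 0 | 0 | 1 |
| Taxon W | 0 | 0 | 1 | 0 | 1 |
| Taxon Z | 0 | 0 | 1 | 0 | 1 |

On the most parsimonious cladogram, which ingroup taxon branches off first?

Character polarity is set by the outgroup: the derived state is whichever differs from the outgroup's state, so for Char. 4 the derived state is '0', and for the remaining characters it is '1'.
Only Taxon H and Taxon Q show the derived state '1' for Char. 1, supporting them as a clade.
Char. 2 (derived state '1') is unique to Taxon H (autapomorphy; uninformative for grouping).
Char. 3 (derived state '1') is shared by Taxon W and Taxon Z — a synapomorphy uniting that clade.
Char. 4 (derived state '0') is shared by all ingroup taxa — unites the whole ingroup.
Only Taxon H, Taxon Q, Taxon W, and Taxon Z show the derived state '1' for Char. 5, supporting them as a clade.
Most parsimonious ingroup topology: (((Taxon Q,Taxon H),(Taxon W,Taxon Z)),Taxon V).
Taxon V is sister to the clade containing all other ingroup taxa, so it is the earliest-diverging (most basal) ingroup lineage.

Taxon V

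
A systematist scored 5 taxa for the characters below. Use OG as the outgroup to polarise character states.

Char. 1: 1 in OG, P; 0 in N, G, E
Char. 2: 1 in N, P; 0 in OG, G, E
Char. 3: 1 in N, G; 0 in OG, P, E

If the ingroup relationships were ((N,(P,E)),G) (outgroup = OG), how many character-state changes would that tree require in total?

6

Map each character onto ((N,(P,E)),G) (rooted by OG) and count the minimum state changes it requires (Fitch parsimony):
Char. 1: 2; Char. 2: 2; Char. 3: 2.
Total tree length = 6.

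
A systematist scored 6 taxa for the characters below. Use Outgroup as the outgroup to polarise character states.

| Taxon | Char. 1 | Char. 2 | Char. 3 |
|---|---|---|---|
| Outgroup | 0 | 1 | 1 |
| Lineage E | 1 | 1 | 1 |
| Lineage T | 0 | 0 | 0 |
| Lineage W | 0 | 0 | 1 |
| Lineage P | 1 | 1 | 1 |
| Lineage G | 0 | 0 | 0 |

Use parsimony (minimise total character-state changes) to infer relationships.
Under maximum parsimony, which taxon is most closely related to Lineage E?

Lineage P

Character polarity is set by the outgroup: the derived state is whichever differs from the outgroup's state, so for Char. 2, Char. 3 the derived state is '0', and for the remaining characters it is '1'.
Only Lineage E and Lineage P show the derived state '1' for Char. 1, supporting them as a clade.
Char. 2 (derived state '0') is shared by Lineage G, Lineage T, and Lineage W — a synapomorphy uniting that clade.
Only Lineage G and Lineage T show the derived state '0' for Char. 3, supporting them as a clade.
Most parsimonious ingroup topology: ((Lineage E,Lineage P),((Lineage T,Lineage G),Lineage W)).
Lineage E and Lineage P form a cherry on this tree, so they are sister taxa.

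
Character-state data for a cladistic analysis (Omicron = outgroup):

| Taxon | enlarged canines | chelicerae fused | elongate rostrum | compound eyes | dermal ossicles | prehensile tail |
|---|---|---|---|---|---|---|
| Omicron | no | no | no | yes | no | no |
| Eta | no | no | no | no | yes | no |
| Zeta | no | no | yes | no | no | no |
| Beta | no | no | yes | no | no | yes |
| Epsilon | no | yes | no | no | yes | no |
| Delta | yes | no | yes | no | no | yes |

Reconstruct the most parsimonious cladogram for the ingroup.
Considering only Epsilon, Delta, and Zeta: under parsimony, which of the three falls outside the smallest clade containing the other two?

Character polarity is set by the outgroup: the derived state is whichever differs from the outgroup's state, so for compound eyes the derived state is 'no', and for the remaining characters it is 'yes'.
enlarged canines: derived state 'yes' in Delta only — an autapomorphy, so it tells us nothing about relationships among taxa.
chelicerae fused: derived state 'yes' in Epsilon only — an autapomorphy, so it tells us nothing about relationships among taxa.
elongate rostrum (derived state 'yes') is shared by Beta, Delta, and Zeta — a synapomorphy uniting that clade.
All ingroup taxa share the derived state 'no' for compound eyes; it defines the ingroup but does not resolve relationships within it.
dermal ossicles: derived state 'yes' in Epsilon and Eta only — synapomorphy for {Epsilon, Eta}.
prehensile tail: derived state 'yes' in Beta and Delta only — synapomorphy for {Beta, Delta}.
Most parsimonious ingroup topology: ((Eta,Epsilon),((Delta,Beta),Zeta)).
Delta and Zeta share a more recent common ancestor with each other than either does with Epsilon, so Epsilon is the least closely related of the three.

Epsilon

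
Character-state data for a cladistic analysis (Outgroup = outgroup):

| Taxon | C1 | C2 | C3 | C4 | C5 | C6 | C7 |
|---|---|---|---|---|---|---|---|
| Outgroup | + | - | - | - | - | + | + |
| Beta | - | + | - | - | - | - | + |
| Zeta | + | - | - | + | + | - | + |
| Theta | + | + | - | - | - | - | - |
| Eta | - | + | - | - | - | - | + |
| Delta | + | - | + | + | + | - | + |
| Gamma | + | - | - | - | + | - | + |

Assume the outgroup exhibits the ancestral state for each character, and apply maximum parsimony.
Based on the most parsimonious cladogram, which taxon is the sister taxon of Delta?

Zeta

Character polarity is set by the outgroup: the derived state is whichever differs from the outgroup's state, so for C1, C6, C7 the derived state is '-', and for the remaining characters it is '+'.
Only Beta and Eta show the derived state '-' for C1, supporting them as a clade.
Only Beta, Eta, and Theta show the derived state '+' for C2, supporting them as a clade.
C3 (derived state '+') is unique to Delta (autapomorphy; uninformative for grouping).
Only Delta and Zeta show the derived state '+' for C4, supporting them as a clade.
C5 (derived state '+') is shared by Delta, Gamma, and Zeta — a synapomorphy uniting that clade.
All ingroup taxa share the derived state '-' for C6; it defines the ingroup but does not resolve relationships within it.
C7 (derived state '-') is unique to Theta (autapomorphy; uninformative for grouping).
Most parsimonious ingroup topology: (((Beta,Eta),Theta),((Zeta,Delta),Gamma)).
Delta and Zeta form a cherry on this tree, so they are sister taxa.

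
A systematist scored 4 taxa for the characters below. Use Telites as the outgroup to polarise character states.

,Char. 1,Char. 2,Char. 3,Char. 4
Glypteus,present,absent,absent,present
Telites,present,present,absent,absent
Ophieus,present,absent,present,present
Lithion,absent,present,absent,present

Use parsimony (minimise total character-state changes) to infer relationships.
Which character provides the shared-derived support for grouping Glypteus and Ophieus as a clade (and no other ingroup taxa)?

Char. 2

Character polarity is set by the outgroup: the derived state is whichever differs from the outgroup's state, so for Char. 1, Char. 2 the derived state is 'absent', and for the remaining characters it is 'present'.
Char. 1 (derived state 'absent') is unique to Lithion (autapomorphy; uninformative for grouping).
Char. 2 (derived state 'absent') is shared by Glypteus and Ophieus — a synapomorphy uniting that clade.
Char. 3 (derived state 'present') is unique to Ophieus (autapomorphy; uninformative for grouping).
All ingroup taxa share the derived state 'present' for Char. 4; it defines the ingroup but does not resolve relationships within it.
Most parsimonious ingroup topology: (Lithion,(Glypteus,Ophieus)).
The clade {Glypteus, Ophieus} is supported by Char. 2: its derived state 'absent' occurs in exactly those taxa and in no other taxon (including the outgroup).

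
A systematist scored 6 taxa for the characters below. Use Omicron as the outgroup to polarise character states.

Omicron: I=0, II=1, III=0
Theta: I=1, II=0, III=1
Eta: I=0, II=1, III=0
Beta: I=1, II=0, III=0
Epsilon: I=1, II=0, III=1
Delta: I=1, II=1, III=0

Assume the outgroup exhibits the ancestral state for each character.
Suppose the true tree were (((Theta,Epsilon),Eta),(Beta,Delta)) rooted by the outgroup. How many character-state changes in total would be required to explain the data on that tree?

5

Map each character onto (((Theta,Epsilon),Eta),(Beta,Delta)) (rooted by Omicron) and count the minimum state changes it requires (Fitch parsimony):
I: 2; II: 2; III: 1.
Total tree length = 5.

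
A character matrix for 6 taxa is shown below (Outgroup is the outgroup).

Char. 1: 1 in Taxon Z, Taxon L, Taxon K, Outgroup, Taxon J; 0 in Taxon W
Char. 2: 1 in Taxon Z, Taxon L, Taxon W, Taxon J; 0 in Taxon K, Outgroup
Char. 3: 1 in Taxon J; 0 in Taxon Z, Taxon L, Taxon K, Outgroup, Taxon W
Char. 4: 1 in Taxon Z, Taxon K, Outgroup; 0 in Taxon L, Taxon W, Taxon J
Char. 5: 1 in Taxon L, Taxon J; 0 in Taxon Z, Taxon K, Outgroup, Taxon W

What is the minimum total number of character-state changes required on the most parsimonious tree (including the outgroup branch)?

5

Character polarity is set by the outgroup: the derived state is whichever differs from the outgroup's state, so for Char. 1, Char. 4 the derived state is '0', and for the remaining characters it is '1'.
Char. 1: derived state '0' in Taxon W only — an autapomorphy, so it tells us nothing about relationships among taxa.
Only Taxon J, Taxon L, Taxon W, and Taxon Z show the derived state '1' for Char. 2, supporting them as a clade.
Char. 3: derived state '1' in Taxon J only — an autapomorphy, so it tells us nothing about relationships among taxa.
Char. 4: derived state '0' in Taxon J, Taxon L, and Taxon W only — synapomorphy for {Taxon J, Taxon L, Taxon W}.
Only Taxon J and Taxon L show the derived state '1' for Char. 5, supporting them as a clade.
Most parsimonious ingroup topology: (((Taxon W,(Taxon L,Taxon J)),Taxon Z),Taxon K).
Changes per character on this tree: Char. 1: 1; Char. 2: 1; Char. 3: 1; Char. 4: 1; Char. 5: 1.
Total = 5.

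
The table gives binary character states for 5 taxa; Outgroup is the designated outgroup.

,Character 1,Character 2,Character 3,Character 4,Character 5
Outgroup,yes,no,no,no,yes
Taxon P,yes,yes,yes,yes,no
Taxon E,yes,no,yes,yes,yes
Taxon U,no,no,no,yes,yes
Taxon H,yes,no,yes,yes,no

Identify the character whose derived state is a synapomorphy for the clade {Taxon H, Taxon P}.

Character 5

Character polarity is set by the outgroup: the derived state is whichever differs from the outgroup's state, so for Character 1, Character 5 the derived state is 'no', and for the remaining characters it is 'yes'.
Character 1: derived state 'no' in Taxon U only — an autapomorphy, so it tells us nothing about relationships among taxa.
Character 2 (derived state 'yes') is unique to Taxon P (autapomorphy; uninformative for grouping).
Character 3 (derived state 'yes') is shared by Taxon E, Taxon H, and Taxon P — a synapomorphy uniting that clade.
Character 4 (derived state 'yes') is shared by all ingroup taxa — unites the whole ingroup.
Only Taxon H and Taxon P show the derived state 'no' for Character 5, supporting them as a clade.
Most parsimonious ingroup topology: (((Taxon P,Taxon H),Taxon E),Taxon U).
The clade {Taxon H, Taxon P} is supported by Character 5: its derived state 'no' occurs in exactly those taxa and in no other taxon (including the outgroup).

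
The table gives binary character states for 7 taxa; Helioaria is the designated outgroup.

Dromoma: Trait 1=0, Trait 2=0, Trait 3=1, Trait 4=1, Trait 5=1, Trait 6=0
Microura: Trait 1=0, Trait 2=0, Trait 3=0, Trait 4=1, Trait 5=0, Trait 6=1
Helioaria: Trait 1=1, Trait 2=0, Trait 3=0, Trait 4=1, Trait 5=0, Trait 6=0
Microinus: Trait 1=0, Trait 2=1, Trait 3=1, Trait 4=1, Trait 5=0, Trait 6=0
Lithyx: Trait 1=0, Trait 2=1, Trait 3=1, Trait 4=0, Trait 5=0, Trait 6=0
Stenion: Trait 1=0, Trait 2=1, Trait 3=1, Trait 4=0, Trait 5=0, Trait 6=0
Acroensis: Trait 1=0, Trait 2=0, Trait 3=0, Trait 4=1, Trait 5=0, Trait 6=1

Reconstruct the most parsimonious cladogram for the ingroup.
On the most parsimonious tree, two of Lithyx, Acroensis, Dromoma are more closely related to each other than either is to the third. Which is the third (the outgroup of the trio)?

Acroensis

Character polarity is set by the outgroup: the derived state is whichever differs from the outgroup's state, so for Trait 1, Trait 4 the derived state is '0', and for the remaining characters it is '1'.
All ingroup taxa share the derived state '0' for Trait 1; it defines the ingroup but does not resolve relationships within it.
Trait 2: derived state '1' in Lithyx, Microinus, and Stenion only — synapomorphy for {Lithyx, Microinus, Stenion}.
Trait 3: derived state '1' in Dromoma, Lithyx, Microinus, and Stenion only — synapomorphy for {Dromoma, Lithyx, Microinus, Stenion}.
Trait 4: derived state '0' in Lithyx and Stenion only — synapomorphy for {Lithyx, Stenion}.
Trait 5: derived state '1' in Dromoma only — an autapomorphy, so it tells us nothing about relationships among taxa.
Only Acroensis and Microura show the derived state '1' for Trait 6, supporting them as a clade.
Most parsimonious ingroup topology: ((((Stenion,Lithyx),Microinus),Dromoma),(Acroensis,Microura)).
Dromoma and Lithyx share a more recent common ancestor with each other than either does with Acroensis, so Acroensis is the least closely related of the three.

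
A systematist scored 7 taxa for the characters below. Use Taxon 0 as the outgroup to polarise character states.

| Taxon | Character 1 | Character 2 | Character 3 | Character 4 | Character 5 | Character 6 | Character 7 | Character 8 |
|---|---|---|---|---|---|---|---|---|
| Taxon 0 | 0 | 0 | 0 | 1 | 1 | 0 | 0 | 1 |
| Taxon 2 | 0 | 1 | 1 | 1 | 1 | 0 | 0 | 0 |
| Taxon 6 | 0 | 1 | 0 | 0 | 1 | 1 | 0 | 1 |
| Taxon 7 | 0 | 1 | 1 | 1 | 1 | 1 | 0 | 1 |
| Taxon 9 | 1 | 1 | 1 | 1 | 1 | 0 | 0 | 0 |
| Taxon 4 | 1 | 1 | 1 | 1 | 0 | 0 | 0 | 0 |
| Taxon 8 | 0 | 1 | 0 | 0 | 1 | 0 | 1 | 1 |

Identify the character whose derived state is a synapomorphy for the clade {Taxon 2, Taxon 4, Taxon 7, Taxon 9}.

Character polarity is set by the outgroup: the derived state is whichever differs from the outgroup's state, so for Character 4, Character 5, Character 8 the derived state is '0', and for the remaining characters it is '1'.
Character 1 (derived state '1') is shared by Taxon 4 and Taxon 9 — a synapomorphy uniting that clade.
Character 2 (derived state '1') is shared by all ingroup taxa — unites the whole ingroup.
Only Taxon 2, Taxon 4, Taxon 7, and Taxon 9 show the derived state '1' for Character 3, supporting them as a clade.
Character 4 (derived state '0') is shared by Taxon 6 and Taxon 8 — a synapomorphy uniting that clade.
Character 5 (derived state '0') is unique to Taxon 4 (autapomorphy; uninformative for grouping).
Character 6 (state '1') occurs in Taxon 6 and Taxon 7 but conflicts with the nesting implied by the other characters — most parsimoniously interpreted as homoplasy.
Character 7 (derived state '1') is unique to Taxon 8 (autapomorphy; uninformative for grouping).
Only Taxon 2, Taxon 4, and Taxon 9 show the derived state '0' for Character 8, supporting them as a clade.
Most parsimonious ingroup topology: (((Taxon 2,(Taxon 9,Taxon 4)),Taxon 7),(Taxon 6,Taxon 8)).
The clade {Taxon 2, Taxon 4, Taxon 7, Taxon 9} is supported by Character 3: its derived state '1' occurs in exactly those taxa and in no other taxon (including the outgroup).

Character 3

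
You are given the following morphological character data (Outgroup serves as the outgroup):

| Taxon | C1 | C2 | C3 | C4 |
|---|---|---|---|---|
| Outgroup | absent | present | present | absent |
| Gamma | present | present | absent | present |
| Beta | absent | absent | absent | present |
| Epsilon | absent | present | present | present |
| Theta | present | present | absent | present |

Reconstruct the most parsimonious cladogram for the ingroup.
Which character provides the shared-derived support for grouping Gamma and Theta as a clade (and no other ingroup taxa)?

C1

Character polarity is set by the outgroup: the derived state is whichever differs from the outgroup's state, so for C2, C3 the derived state is 'absent', and for the remaining characters it is 'present'.
C1 (derived state 'present') is shared by Gamma and Theta — a synapomorphy uniting that clade.
C2: derived state 'absent' in Beta only — an autapomorphy, so it tells us nothing about relationships among taxa.
Only Beta, Gamma, and Theta show the derived state 'absent' for C3, supporting them as a clade.
All ingroup taxa share the derived state 'present' for C4; it defines the ingroup but does not resolve relationships within it.
Most parsimonious ingroup topology: (((Gamma,Theta),Beta),Epsilon).
The clade {Gamma, Theta} is supported by C1: its derived state 'present' occurs in exactly those taxa and in no other taxon (including the outgroup).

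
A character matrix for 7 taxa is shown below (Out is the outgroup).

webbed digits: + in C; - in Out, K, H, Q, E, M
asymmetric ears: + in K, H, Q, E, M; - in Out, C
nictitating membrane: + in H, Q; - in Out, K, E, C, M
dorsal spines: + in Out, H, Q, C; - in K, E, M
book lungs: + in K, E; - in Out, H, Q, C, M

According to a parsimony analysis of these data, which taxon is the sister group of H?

Q

Character polarity is set by the outgroup: the derived state is whichever differs from the outgroup's state, so for dorsal spines the derived state is '-', and for the remaining characters it is '+'.
webbed digits: derived state '+' in C only — an autapomorphy, so it tells us nothing about relationships among taxa.
Only E, H, K, M, and Q show the derived state '+' for asymmetric ears, supporting them as a clade.
Only H and Q show the derived state '+' for nictitating membrane, supporting them as a clade.
dorsal spines (derived state '-') is shared by E, K, and M — a synapomorphy uniting that clade.
Only E and K show the derived state '+' for book lungs, supporting them as a clade.
Most parsimonious ingroup topology: ((((K,E),M),(H,Q)),C).
H and Q form a cherry on this tree, so they are sister taxa.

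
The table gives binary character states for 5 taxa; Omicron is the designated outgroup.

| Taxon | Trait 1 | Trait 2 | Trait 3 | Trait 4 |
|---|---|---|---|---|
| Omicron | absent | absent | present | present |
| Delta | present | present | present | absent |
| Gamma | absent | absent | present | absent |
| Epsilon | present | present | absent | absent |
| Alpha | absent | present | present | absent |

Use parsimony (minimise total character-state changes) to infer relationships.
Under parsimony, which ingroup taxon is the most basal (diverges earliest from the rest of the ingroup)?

Gamma

Character polarity is set by the outgroup: the derived state is whichever differs from the outgroup's state, so for Trait 3, Trait 4 the derived state is 'absent', and for the remaining characters it is 'present'.
Only Delta and Epsilon show the derived state 'present' for Trait 1, supporting them as a clade.
Only Alpha, Delta, and Epsilon show the derived state 'present' for Trait 2, supporting them as a clade.
Trait 3: derived state 'absent' in Epsilon only — an autapomorphy, so it tells us nothing about relationships among taxa.
Trait 4 (derived state 'absent') is shared by all ingroup taxa — unites the whole ingroup.
Most parsimonious ingroup topology: (((Delta,Epsilon),Alpha),Gamma).
Gamma is sister to the clade containing all other ingroup taxa, so it is the earliest-diverging (most basal) ingroup lineage.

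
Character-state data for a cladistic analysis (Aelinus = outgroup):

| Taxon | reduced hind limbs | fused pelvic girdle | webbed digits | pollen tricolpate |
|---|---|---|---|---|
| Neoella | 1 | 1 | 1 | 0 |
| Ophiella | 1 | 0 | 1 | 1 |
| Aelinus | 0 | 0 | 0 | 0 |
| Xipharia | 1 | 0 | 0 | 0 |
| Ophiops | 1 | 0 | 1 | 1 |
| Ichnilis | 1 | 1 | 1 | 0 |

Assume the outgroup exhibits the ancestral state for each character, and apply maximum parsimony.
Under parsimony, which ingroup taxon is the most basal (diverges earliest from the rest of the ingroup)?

The outgroup has state '0' for every character, so '1' is the derived state throughout.
All ingroup taxa share the derived state '1' for reduced hind limbs; it defines the ingroup but does not resolve relationships within it.
Only Ichnilis and Neoella show the derived state '1' for fused pelvic girdle, supporting them as a clade.
Only Ichnilis, Neoella, Ophiella, and Ophiops show the derived state '1' for webbed digits, supporting them as a clade.
Only Ophiella and Ophiops show the derived state '1' for pollen tricolpate, supporting them as a clade.
Most parsimonious ingroup topology: (Xipharia,((Ophiops,Ophiella),(Ichnilis,Neoella))).
Xipharia is sister to the clade containing all other ingroup taxa, so it is the earliest-diverging (most basal) ingroup lineage.

Xipharia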